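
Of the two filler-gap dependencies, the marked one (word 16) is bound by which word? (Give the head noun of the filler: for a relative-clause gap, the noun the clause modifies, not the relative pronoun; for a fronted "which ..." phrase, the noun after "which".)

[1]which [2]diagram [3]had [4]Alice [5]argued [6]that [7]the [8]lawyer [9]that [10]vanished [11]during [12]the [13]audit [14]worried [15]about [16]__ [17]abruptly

2

The marked gap is the object of the preposition "about" of "worried".
Its filler is the fronted wh-phrase "which diagram", at word 2.
(The other dependency links word 8 to a gap after word 9.)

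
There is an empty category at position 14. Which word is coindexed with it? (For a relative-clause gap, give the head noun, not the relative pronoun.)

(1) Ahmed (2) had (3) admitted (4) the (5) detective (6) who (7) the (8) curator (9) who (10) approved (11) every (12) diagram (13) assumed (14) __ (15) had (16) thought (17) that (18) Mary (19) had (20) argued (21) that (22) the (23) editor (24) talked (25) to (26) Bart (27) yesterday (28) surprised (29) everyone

5

The gap at 14 is the subject of "thought", inside a relative clause.
The relative pronoun is "who" (word 6); it is bound by the head noun immediately before it.
Its filler is the head noun "detective", at word 5.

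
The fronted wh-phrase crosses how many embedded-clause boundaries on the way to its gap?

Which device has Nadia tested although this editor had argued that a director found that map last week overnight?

0

"which device" originates inside the matrix clause — no clause boundary is crossed.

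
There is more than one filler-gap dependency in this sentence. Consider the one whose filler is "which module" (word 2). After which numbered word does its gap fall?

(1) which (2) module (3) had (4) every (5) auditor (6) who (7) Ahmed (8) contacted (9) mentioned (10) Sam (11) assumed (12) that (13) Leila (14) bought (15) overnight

The displaced element is "which module" (word 2).
It is linked across 2 clause boundaries (Ø → that).
It functions as the direct object of "bought", so the gap sits immediately after word 14 ("bought").
Base order: Every auditor who Ahmed contacted had mentioned Sam assumed that Leila bought which module overnight.

14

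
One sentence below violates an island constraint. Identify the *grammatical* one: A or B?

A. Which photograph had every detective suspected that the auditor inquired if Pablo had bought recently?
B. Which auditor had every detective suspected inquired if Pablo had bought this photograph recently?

B

In A, the wh-phrase is extracted from inside a wh-island (introduced by "if"), which blocks movement.
In B, the extraction path crosses only that-complement boundaries, which are transparent.
So B is grammatical.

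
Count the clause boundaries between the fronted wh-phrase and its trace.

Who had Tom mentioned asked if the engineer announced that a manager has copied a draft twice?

1

"who" is extracted from the subject of "asked".
Boundaries crossed, outermost first: [Ø] — 1 in total.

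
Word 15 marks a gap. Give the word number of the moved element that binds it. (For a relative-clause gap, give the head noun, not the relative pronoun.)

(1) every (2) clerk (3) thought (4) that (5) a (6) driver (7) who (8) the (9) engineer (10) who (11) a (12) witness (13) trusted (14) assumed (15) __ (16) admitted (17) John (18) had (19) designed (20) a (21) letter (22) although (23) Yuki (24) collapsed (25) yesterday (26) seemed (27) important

6

The gap at 15 is the subject of "admitted", inside a relative clause.
The relative pronoun is "who" (word 7); it is bound by the head noun immediately before it.
Its filler is the head noun "driver", at word 6.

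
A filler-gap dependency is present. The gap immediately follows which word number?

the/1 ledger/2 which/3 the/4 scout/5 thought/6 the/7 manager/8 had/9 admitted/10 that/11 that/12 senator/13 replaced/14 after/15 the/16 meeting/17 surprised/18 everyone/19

The displaced element is "the ledger" (word 2).
It is linked across 2 clause boundaries (Ø → that).
It functions as the direct object of "replaced", so the gap sits immediately after word 14 ("replaced").
Base order: The scout thought the manager had admitted that that senator replaced the ledger after the meeting.

14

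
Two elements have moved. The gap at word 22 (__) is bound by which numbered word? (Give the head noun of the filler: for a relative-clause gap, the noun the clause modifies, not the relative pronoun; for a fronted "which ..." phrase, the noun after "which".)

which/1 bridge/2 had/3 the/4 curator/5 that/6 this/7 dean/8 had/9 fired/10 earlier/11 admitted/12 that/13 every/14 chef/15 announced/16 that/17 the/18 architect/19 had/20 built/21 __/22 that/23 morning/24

The marked gap is the direct object of "built".
Its filler is the fronted wh-phrase "which bridge", at word 2.
(The other dependency links word 5 to a gap after word 10.)

2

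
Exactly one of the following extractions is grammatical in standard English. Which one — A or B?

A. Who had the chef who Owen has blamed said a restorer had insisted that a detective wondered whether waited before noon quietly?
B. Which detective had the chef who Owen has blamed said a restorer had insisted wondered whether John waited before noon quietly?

In A, the wh-phrase is extracted from inside a wh-island (introduced by "whether"), which blocks movement.
In B, the extraction path crosses only that-complement boundaries, which are transparent.
So B is grammatical.

B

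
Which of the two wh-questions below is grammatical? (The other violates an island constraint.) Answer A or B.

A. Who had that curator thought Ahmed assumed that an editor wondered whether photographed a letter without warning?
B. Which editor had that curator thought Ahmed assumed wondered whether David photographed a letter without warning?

In A, the wh-phrase is extracted from inside a wh-island (introduced by "whether"), which blocks movement.
In B, the extraction path crosses only that-complement boundaries, which are transparent.
So B is grammatical.

B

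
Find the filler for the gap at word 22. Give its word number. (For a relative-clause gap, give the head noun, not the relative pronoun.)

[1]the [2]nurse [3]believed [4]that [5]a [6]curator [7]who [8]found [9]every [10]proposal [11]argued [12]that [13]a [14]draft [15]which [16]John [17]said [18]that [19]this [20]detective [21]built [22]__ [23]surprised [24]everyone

14

The gap at 22 is the object of "built", inside a relative clause.
The relative pronoun is "which" (word 15); it is bound by the head noun immediately before it.
Its filler is the head noun "draft", at word 14.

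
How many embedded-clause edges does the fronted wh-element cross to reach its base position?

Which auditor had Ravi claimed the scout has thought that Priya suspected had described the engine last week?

"which auditor" is extracted from the subject of "described".
Boundaries crossed, outermost first: [Ø], [that], [Ø] — 3 in total.

3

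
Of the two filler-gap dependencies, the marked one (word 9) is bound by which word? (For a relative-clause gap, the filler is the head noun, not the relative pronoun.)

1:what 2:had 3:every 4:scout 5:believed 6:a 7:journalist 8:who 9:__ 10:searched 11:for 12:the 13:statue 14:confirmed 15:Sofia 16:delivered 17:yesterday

7

The marked gap is inside the relative clause, the subject of "searched".
Its filler is the head noun "journalist" (via "who"), at word 7.
(The other dependency links word 1 to a gap after word 16.)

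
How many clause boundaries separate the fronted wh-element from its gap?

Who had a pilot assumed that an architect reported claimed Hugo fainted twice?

2

"who" is extracted from the subject of "claimed".
Boundaries crossed, outermost first: [that], [Ø] — 2 in total.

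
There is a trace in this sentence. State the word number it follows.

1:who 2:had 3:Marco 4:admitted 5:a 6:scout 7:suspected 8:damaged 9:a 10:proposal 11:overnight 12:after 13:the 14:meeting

The displaced element is "who" (word 1).
It is linked across 2 clause boundaries (Ø → Ø).
It functions as the subject of "damaged", so the gap sits immediately after word 7 ("suspected").
Base order: Marco had admitted a scout suspected that who damaged a proposal overnight after the meeting.

7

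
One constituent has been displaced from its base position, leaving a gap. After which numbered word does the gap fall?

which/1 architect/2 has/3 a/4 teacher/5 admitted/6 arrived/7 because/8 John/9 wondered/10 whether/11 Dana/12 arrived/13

The displaced element is "which architect" (word 2).
It is linked across 1 clause boundary (Ø).
It functions as the subject of "arrived", so the gap sits immediately after word 6 ("admitted").
Base order: A teacher has admitted that which architect arrived because John wondered whether Dana arrived.

6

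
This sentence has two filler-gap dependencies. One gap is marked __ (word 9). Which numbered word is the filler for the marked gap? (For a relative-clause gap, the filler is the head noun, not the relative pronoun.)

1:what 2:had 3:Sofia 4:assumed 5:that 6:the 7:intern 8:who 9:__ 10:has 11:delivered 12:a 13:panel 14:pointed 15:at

The marked gap is inside the relative clause, the subject of "delivered".
Its filler is the head noun "intern" (via "who"), at word 7.
(The other dependency links word 1 to a gap after word 15.)

7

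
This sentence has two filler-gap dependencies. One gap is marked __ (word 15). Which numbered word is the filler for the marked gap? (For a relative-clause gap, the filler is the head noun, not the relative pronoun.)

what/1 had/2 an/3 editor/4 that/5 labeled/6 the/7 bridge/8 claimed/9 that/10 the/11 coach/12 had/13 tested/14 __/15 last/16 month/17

The marked gap is the direct object of "tested".
Its filler is the fronted wh-phrase "what", at word 1.
(The other dependency links word 4 to a gap after word 5.)

1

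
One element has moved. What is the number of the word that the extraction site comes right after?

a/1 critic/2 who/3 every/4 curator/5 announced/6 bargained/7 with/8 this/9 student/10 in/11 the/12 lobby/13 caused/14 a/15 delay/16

6

The displaced element is "a critic" (word 2).
It is linked across 1 clause boundary (Ø).
It functions as the subject of "bargained", so the gap sits immediately after word 6 ("announced").
Base order: Every curator announced that a critic bargained with this student in the lobby.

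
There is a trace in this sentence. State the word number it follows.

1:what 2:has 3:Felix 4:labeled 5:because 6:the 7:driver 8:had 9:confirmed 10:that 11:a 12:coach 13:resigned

4

The displaced element is "what" (word 1).
It functions as the direct object of "labeled", so the gap sits immediately after word 4 ("labeled").
Base order: Felix has labeled what because the driver had confirmed that a coach resigned.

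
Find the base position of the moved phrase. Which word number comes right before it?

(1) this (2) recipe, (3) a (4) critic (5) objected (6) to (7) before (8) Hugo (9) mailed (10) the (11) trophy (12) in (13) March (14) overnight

The displaced element is "this recipe" (word 2).
It functions as the object of the preposition "to" of "objected", so the gap sits immediately after word 6 ("to").
Base order: A critic objected to this recipe before Hugo mailed the trophy in March overnight.

6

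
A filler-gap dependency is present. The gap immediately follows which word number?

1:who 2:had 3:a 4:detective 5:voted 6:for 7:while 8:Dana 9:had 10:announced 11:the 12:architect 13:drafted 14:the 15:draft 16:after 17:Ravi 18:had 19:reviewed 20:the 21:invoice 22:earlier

The displaced element is "who" (word 1).
It functions as the object of the preposition "for" of "voted", so the gap sits immediately after word 6 ("for").
Base order: A detective had voted for who while Dana had announced the architect drafted the draft after Ravi had reviewed the invoice earlier.

6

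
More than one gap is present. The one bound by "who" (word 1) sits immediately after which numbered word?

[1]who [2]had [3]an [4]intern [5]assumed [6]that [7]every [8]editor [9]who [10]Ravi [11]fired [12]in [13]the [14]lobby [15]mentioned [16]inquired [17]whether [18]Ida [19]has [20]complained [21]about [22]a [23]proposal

The displaced element is "who" (word 1).
It is linked across 2 clause boundaries (that → Ø).
It functions as the subject of "inquired", so the gap sits immediately after word 15 ("mentioned").
Base order: An intern had assumed that every editor who Ravi fired in the lobby mentioned who inquired whether Ida has complained about a proposal.

15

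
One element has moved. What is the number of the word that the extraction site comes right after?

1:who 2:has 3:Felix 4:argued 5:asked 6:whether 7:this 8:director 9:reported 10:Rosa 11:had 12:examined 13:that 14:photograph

4

The displaced element is "who" (word 1).
It is linked across 1 clause boundary (Ø).
It functions as the subject of "asked", so the gap sits immediately after word 4 ("argued").
Base order: Felix has argued that who asked whether this director reported Rosa had examined that photograph.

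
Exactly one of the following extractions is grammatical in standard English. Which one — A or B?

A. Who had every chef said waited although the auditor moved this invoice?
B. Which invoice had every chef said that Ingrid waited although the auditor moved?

A

In B, the wh-phrase is extracted from inside an adjunct island (introduced by "although"), which blocks movement.
In A, the extraction path crosses only that-complement boundaries, which are transparent.
So A is grammatical.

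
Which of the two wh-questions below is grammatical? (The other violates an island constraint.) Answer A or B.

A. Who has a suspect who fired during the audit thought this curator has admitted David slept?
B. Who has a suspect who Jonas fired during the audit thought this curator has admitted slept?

B

In A, the wh-phrase is extracted from inside a complex-NP island (relative clause) (introduced by "who"), which blocks movement.
In B, the extraction path crosses only that-complement boundaries, which are transparent.
So B is grammatical.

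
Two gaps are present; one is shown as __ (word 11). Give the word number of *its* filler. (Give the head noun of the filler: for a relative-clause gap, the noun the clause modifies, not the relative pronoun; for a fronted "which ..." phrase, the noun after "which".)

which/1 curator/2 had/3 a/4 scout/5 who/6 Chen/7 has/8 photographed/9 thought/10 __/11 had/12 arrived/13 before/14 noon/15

The marked gap is the subject of "arrived".
Its filler is the fronted wh-phrase "which curator", at word 2.
(The other dependency links word 5 to a gap after word 9.)

2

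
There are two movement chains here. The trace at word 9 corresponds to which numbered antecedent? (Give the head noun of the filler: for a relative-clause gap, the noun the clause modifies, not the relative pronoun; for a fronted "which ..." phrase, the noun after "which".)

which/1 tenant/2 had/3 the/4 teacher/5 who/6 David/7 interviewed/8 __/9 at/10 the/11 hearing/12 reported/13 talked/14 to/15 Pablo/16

The marked gap is inside the relative clause, the direct object of "interviewed".
Its filler is the head noun "teacher" (via "who"), at word 5.
(The other dependency links word 2 to a gap after word 13.)

5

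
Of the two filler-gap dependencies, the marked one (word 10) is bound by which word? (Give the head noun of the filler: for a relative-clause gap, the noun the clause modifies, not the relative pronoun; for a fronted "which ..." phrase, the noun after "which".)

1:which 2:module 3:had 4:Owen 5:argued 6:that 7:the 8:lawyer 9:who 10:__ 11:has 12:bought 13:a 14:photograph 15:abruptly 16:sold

8

The marked gap is inside the relative clause, the subject of "bought".
Its filler is the head noun "lawyer" (via "who"), at word 8.
(The other dependency links word 2 to a gap after word 16.)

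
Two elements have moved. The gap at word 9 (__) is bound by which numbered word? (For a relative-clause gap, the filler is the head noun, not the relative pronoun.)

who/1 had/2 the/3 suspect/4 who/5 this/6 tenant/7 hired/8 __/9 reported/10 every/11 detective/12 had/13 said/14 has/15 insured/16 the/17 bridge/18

The marked gap is inside the relative clause, the direct object of "hired".
Its filler is the head noun "suspect" (via "who"), at word 4.
(The other dependency links word 1 to a gap after word 14.)

4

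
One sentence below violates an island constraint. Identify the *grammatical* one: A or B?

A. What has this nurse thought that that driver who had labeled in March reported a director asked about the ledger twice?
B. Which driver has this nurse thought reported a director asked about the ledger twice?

In A, the wh-phrase is extracted from inside a complex-NP island (relative clause) (introduced by "who"), which blocks movement.
In B, the extraction path crosses only that-complement boundaries, which are transparent.
So B is grammatical.

B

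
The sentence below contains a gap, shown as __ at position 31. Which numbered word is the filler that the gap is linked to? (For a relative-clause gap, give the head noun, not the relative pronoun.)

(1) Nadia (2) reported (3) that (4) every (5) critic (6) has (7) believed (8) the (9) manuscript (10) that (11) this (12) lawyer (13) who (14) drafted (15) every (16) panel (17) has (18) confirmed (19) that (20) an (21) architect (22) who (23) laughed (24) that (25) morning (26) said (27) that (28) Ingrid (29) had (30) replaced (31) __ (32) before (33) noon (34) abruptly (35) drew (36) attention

9

The gap at 31 is the object of "replaced", inside a relative clause.
The relative pronoun is "that" (word 10); it is bound by the head noun immediately before it.
Its filler is the head noun "manuscript", at word 9.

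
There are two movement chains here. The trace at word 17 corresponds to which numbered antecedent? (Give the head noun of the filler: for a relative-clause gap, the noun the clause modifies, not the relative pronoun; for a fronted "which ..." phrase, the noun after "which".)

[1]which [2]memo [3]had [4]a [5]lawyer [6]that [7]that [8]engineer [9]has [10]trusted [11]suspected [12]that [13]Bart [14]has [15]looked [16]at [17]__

2

The marked gap is the object of the preposition "at" of "looked".
Its filler is the fronted wh-phrase "which memo", at word 2.
(The other dependency links word 5 to a gap after word 10.)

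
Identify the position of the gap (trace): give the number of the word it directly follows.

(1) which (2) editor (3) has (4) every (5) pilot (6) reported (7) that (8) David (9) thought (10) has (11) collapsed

The displaced element is "which editor" (word 2).
It is linked across 2 clause boundaries (that → Ø).
It functions as the subject of "collapsed", so the gap sits immediately after word 9 ("thought").
Base order: Every pilot has reported that David thought that which editor has collapsed.

9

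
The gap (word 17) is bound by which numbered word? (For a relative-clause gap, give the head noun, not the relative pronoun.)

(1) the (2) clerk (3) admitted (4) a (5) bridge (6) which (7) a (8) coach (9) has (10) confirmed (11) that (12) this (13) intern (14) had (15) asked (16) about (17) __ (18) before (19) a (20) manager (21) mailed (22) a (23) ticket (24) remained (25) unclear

The gap at 17 is the prepositional object of "asked", inside a relative clause.
The relative pronoun is "which" (word 6); it is bound by the head noun immediately before it.
Its filler is the head noun "bridge", at word 5.

5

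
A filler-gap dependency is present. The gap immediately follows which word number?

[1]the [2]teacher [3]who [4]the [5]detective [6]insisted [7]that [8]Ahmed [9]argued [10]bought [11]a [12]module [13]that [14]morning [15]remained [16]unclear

The displaced element is "the teacher" (word 2).
It is linked across 2 clause boundaries (that → Ø).
It functions as the subject of "bought", so the gap sits immediately after word 9 ("argued").
Base order: The detective insisted that Ahmed argued that the teacher bought a module that morning.

9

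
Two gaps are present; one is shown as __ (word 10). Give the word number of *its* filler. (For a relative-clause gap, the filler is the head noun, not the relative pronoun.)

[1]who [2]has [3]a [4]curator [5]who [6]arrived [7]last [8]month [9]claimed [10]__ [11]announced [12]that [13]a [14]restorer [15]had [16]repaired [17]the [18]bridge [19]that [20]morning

1

The marked gap is the subject of "announced".
Its filler is the fronted wh-phrase "who", at word 1.
(The other dependency links word 4 to a gap after word 5.)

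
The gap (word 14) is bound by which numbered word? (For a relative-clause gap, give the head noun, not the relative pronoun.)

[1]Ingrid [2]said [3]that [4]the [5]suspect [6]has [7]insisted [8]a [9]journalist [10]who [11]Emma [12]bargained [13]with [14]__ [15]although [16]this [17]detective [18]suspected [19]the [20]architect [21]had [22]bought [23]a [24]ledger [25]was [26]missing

The gap at 14 is the prepositional object of "bargained", inside a relative clause.
The relative pronoun is "who" (word 10); it is bound by the head noun immediately before it.
Its filler is the head noun "journalist", at word 9.

9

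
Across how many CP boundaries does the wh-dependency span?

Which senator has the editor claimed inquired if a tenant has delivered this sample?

"which senator" is extracted from the subject of "inquired".
Boundaries crossed, outermost first: [Ø] — 1 in total.

1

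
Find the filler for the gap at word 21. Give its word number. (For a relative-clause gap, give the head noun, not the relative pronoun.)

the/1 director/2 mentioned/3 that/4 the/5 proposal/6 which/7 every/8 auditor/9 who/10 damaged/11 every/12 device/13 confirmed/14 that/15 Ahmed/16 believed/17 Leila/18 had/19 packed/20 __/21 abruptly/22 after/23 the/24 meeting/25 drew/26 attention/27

The gap at 21 is the object of "packed", inside a relative clause.
The relative pronoun is "which" (word 7); it is bound by the head noun immediately before it.
Its filler is the head noun "proposal", at word 6.

6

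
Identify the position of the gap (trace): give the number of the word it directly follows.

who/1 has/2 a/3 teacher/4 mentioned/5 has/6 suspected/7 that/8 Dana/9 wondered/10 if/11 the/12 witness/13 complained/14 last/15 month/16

5

The displaced element is "who" (word 1).
It is linked across 1 clause boundary (Ø).
It functions as the subject of "suspected", so the gap sits immediately after word 5 ("mentioned").
Base order: A teacher has mentioned who has suspected that Dana wondered if the witness complained last month.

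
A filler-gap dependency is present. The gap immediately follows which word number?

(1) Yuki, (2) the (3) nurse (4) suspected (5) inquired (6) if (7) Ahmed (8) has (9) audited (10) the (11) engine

4

The displaced element is "Yuki" (word 1).
It is linked across 1 clause boundary (Ø).
It functions as the subject of "inquired", so the gap sits immediately after word 4 ("suspected").
Base order: The nurse suspected that Yuki inquired if Ahmed has audited the engine.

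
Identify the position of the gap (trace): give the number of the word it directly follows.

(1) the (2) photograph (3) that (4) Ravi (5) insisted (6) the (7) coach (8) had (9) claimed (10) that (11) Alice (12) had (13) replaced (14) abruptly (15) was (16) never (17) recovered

The displaced element is "the photograph" (word 2).
It is linked across 2 clause boundaries (Ø → that).
It functions as the direct object of "replaced", so the gap sits immediately after word 13 ("replaced").
Base order: Ravi insisted the coach had claimed that Alice had replaced the photograph abruptly.

13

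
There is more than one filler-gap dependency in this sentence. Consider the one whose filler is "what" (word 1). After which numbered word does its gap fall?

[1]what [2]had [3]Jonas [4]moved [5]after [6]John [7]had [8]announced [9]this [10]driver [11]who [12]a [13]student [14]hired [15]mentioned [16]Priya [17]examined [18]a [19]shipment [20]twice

4

The displaced element is "what" (word 1).
It functions as the direct object of "moved", so the gap sits immediately after word 4 ("moved").
Base order: Jonas had moved what after John had announced this driver who a student hired mentioned Priya examined a shipment twice.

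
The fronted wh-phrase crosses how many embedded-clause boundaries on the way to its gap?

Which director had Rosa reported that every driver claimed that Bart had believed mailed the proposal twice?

3

"which director" is extracted from the subject of "mailed".
Boundaries crossed, outermost first: [that], [that], [Ø] — 3 in total.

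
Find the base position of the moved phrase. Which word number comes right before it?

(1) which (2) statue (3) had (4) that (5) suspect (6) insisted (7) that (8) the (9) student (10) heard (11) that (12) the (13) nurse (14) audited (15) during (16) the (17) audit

The displaced element is "which statue" (word 2).
It is linked across 2 clause boundaries (that → that).
It functions as the direct object of "audited", so the gap sits immediately after word 14 ("audited").
Base order: That suspect had insisted that the student heard that the nurse audited which statue during the audit.

14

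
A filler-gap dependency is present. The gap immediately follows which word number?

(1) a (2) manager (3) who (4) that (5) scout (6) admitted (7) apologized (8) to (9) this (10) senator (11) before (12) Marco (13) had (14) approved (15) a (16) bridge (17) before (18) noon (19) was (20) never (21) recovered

The displaced element is "a manager" (word 2).
It is linked across 1 clause boundary (Ø).
It functions as the subject of "apologized", so the gap sits immediately after word 6 ("admitted").
Base order: That scout admitted that a manager apologized to this senator before Marco had approved a bridge before noon.

6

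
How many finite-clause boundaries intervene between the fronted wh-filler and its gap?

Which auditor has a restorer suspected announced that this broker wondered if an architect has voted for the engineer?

1

"which auditor" is extracted from the subject of "announced".
Boundaries crossed, outermost first: [Ø] — 1 in total.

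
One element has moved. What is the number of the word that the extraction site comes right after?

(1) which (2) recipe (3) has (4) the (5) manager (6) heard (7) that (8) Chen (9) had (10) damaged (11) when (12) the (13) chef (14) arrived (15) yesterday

The displaced element is "which recipe" (word 2).
It is linked across 1 clause boundary (that).
It functions as the direct object of "damaged", so the gap sits immediately after word 10 ("damaged").
Base order: The manager has heard that Chen had damaged which recipe when the chef arrived yesterday.

10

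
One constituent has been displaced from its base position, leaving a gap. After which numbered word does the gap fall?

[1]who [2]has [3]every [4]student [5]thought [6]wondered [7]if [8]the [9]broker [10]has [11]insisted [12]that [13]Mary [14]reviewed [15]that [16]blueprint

5

The displaced element is "who" (word 1).
It is linked across 1 clause boundary (Ø).
It functions as the subject of "wondered", so the gap sits immediately after word 5 ("thought").
Base order: Every student has thought that who wondered if the broker has insisted that Mary reviewed that blueprint.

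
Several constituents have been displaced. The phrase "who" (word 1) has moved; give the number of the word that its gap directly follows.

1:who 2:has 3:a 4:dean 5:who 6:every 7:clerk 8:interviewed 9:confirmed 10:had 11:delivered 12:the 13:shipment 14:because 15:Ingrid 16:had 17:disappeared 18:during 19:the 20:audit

The displaced element is "who" (word 1).
It is linked across 1 clause boundary (Ø).
It functions as the subject of "delivered", so the gap sits immediately after word 9 ("confirmed").
Base order: A dean who every clerk interviewed has confirmed that who had delivered the shipment because Ingrid had disappeared during the audit.

9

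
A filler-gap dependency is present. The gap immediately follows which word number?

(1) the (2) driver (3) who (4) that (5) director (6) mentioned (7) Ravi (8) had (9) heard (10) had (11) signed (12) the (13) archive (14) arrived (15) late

9

The displaced element is "the driver" (word 2).
It is linked across 2 clause boundaries (Ø → Ø).
It functions as the subject of "signed", so the gap sits immediately after word 9 ("heard").
Base order: That director mentioned Ravi had heard that the driver had signed the archive.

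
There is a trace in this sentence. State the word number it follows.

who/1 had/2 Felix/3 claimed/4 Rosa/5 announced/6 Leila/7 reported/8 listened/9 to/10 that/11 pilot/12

8

The displaced element is "who" (word 1).
It is linked across 3 clause boundaries (Ø → Ø → Ø).
It functions as the subject of "listened", so the gap sits immediately after word 8 ("reported").
Base order: Felix had claimed Rosa announced Leila reported that who listened to that pilot.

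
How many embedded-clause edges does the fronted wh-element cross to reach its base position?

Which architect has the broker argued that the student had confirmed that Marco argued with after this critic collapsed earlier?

"which architect" is extracted from the PP object of "argued".
Boundaries crossed, outermost first: [that], [that] — 2 in total.

2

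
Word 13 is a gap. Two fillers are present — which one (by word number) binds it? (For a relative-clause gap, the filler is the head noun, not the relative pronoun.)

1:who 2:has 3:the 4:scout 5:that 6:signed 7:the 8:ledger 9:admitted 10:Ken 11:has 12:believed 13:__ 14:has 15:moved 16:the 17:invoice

The marked gap is the subject of "moved".
Its filler is the fronted wh-phrase "who", at word 1.
(The other dependency links word 4 to a gap after word 5.)

1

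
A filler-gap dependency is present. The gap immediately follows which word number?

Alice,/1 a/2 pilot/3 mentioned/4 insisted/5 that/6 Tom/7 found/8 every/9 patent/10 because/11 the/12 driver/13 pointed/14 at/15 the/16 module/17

4

The displaced element is "Alice" (word 1).
It is linked across 1 clause boundary (Ø).
It functions as the subject of "insisted", so the gap sits immediately after word 4 ("mentioned").
Base order: A pilot mentioned that Alice insisted that Tom found every patent because the driver pointed at the module.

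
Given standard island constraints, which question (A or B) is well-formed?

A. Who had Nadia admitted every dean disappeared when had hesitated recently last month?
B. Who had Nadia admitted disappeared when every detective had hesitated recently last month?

B

In A, the wh-phrase is extracted from inside an adjunct island (introduced by "when"), which blocks movement.
In B, the extraction path crosses only that-complement boundaries, which are transparent.
So B is grammatical.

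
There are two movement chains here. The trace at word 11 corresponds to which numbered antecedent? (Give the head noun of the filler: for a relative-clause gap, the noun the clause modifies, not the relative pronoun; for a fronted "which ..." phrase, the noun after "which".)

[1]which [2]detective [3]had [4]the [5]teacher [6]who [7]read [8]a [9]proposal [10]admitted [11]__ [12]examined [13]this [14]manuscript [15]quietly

2

The marked gap is the subject of "examined".
Its filler is the fronted wh-phrase "which detective", at word 2.
(The other dependency links word 5 to a gap after word 6.)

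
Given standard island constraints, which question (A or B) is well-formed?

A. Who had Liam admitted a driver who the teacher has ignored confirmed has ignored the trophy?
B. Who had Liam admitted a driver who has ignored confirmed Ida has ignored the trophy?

A

In B, the wh-phrase is extracted from inside a complex-NP island (relative clause) (introduced by "who"), which blocks movement.
In A, the extraction path crosses only that-complement boundaries, which are transparent.
So A is grammatical.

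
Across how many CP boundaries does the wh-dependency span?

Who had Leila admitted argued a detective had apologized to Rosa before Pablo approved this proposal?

"who" is extracted from the subject of "argued".
Boundaries crossed, outermost first: [Ø] — 1 in total.

1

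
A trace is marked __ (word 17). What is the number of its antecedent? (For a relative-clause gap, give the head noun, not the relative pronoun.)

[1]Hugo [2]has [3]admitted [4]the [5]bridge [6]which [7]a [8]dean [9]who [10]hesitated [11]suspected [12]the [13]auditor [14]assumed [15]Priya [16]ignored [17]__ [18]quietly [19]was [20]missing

5

The gap at 17 is the object of "ignored", inside a relative clause.
The relative pronoun is "which" (word 6); it is bound by the head noun immediately before it.
Its filler is the head noun "bridge", at word 5.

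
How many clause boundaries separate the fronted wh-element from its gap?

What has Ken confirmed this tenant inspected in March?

"what" is extracted from the object of "inspected".
Boundaries crossed, outermost first: [Ø] — 1 in total.

1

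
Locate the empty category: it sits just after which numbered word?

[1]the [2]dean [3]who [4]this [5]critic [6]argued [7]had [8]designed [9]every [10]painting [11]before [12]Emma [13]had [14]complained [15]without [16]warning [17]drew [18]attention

6

The displaced element is "the dean" (word 2).
It is linked across 1 clause boundary (Ø).
It functions as the subject of "designed", so the gap sits immediately after word 6 ("argued").
Base order: This critic argued that the dean had designed every painting before Emma had complained without warning.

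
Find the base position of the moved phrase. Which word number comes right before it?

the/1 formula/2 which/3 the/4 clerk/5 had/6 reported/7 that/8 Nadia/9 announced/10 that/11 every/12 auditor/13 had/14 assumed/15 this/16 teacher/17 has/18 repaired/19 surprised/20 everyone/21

19

The displaced element is "the formula" (word 2).
It is linked across 3 clause boundaries (that → that → Ø).
It functions as the direct object of "repaired", so the gap sits immediately after word 19 ("repaired").
Base order: The clerk had reported that Nadia announced that every auditor had assumed this teacher has repaired the formula.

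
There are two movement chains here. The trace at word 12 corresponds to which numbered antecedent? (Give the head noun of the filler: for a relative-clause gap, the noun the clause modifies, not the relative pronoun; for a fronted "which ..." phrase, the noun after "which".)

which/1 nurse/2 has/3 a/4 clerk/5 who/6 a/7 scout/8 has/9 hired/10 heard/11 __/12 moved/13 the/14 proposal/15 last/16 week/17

The marked gap is the subject of "moved".
Its filler is the fronted wh-phrase "which nurse", at word 2.
(The other dependency links word 5 to a gap after word 10.)

2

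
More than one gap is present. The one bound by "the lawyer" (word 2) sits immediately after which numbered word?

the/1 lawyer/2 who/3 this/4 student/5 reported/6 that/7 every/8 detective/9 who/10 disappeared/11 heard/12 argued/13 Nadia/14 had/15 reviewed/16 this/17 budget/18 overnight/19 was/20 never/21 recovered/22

The displaced element is "the lawyer" (word 2).
It is linked across 2 clause boundaries (that → Ø).
It functions as the subject of "argued", so the gap sits immediately after word 12 ("heard").
Base order: This student reported that every detective who disappeared heard the lawyer argued Nadia had reviewed this budget overnight.

12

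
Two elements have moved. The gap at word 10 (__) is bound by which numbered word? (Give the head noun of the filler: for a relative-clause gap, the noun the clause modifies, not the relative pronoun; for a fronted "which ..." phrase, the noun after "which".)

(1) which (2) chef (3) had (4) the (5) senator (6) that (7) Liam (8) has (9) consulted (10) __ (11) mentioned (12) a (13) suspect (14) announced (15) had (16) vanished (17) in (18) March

5

The marked gap is inside the relative clause, the direct object of "consulted".
Its filler is the head noun "senator" (via "that"), at word 5.
(The other dependency links word 2 to a gap after word 14.)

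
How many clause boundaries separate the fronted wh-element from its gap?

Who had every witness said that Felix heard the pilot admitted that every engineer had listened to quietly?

3

"who" is extracted from the PP object of "listened".
Boundaries crossed, outermost first: [that], [Ø], [that] — 3 in total.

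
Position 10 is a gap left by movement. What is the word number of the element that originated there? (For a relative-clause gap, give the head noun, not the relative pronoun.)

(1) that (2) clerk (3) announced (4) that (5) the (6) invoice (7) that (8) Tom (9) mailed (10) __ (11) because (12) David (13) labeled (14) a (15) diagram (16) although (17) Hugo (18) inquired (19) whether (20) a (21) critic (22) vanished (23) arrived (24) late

The gap at 10 is the object of "mailed", inside a relative clause.
The relative pronoun is "that" (word 7); it is bound by the head noun immediately before it.
Its filler is the head noun "invoice", at word 6.

6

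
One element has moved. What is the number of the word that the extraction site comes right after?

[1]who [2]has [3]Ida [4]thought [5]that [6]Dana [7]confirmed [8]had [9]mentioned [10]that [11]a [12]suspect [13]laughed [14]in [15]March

7

The displaced element is "who" (word 1).
It is linked across 2 clause boundaries (that → Ø).
It functions as the subject of "mentioned", so the gap sits immediately after word 7 ("confirmed").
Base order: Ida has thought that Dana confirmed that who had mentioned that a suspect laughed in March.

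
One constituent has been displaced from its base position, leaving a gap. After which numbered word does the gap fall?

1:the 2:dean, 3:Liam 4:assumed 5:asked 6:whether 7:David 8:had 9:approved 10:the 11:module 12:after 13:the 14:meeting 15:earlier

The displaced element is "the dean" (word 2).
It is linked across 1 clause boundary (Ø).
It functions as the subject of "asked", so the gap sits immediately after word 4 ("assumed").
Base order: Liam assumed that the dean asked whether David had approved the module after the meeting earlier.

4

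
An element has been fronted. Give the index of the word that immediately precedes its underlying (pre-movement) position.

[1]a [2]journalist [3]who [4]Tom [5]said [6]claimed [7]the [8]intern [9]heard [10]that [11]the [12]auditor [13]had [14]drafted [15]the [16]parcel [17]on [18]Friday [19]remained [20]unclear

5

The displaced element is "a journalist" (word 2).
It is linked across 1 clause boundary (Ø).
It functions as the subject of "claimed", so the gap sits immediately after word 5 ("said").
Base order: Tom said a journalist claimed the intern heard that the auditor had drafted the parcel on Friday.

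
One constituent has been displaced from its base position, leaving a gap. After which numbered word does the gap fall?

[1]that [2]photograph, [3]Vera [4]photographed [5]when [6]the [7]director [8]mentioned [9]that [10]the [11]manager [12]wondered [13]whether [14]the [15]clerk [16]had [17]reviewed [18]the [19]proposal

4

The displaced element is "that photograph" (word 2).
It functions as the direct object of "photographed", so the gap sits immediately after word 4 ("photographed").
Base order: Vera photographed that photograph when the director mentioned that the manager wondered whether the clerk had reviewed the proposal.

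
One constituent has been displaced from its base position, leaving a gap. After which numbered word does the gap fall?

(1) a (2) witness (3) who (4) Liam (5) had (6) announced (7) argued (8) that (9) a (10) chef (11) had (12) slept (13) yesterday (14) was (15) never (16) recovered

The displaced element is "a witness" (word 2).
It is linked across 1 clause boundary (Ø).
It functions as the subject of "argued", so the gap sits immediately after word 6 ("announced").
Base order: Liam had announced that a witness argued that a chef had slept yesterday.

6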